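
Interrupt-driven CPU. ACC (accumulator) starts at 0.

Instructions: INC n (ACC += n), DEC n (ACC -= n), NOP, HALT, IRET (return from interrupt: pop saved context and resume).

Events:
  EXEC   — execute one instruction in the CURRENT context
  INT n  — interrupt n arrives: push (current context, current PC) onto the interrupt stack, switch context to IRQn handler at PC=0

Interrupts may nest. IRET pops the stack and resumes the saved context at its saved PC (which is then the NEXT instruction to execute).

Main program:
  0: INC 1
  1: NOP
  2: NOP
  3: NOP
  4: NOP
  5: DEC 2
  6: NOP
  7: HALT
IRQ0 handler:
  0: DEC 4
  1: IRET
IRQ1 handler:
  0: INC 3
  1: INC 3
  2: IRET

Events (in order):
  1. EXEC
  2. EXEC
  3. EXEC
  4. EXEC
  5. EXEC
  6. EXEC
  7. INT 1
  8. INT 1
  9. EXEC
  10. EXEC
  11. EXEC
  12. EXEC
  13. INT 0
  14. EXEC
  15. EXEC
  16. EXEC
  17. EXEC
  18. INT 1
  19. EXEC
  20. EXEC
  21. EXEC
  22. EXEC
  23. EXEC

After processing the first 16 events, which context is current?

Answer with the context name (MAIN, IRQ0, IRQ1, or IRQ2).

Answer: IRQ1

Derivation:
Event 1 (EXEC): [MAIN] PC=0: INC 1 -> ACC=1
Event 2 (EXEC): [MAIN] PC=1: NOP
Event 3 (EXEC): [MAIN] PC=2: NOP
Event 4 (EXEC): [MAIN] PC=3: NOP
Event 5 (EXEC): [MAIN] PC=4: NOP
Event 6 (EXEC): [MAIN] PC=5: DEC 2 -> ACC=-1
Event 7 (INT 1): INT 1 arrives: push (MAIN, PC=6), enter IRQ1 at PC=0 (depth now 1)
Event 8 (INT 1): INT 1 arrives: push (IRQ1, PC=0), enter IRQ1 at PC=0 (depth now 2)
Event 9 (EXEC): [IRQ1] PC=0: INC 3 -> ACC=2
Event 10 (EXEC): [IRQ1] PC=1: INC 3 -> ACC=5
Event 11 (EXEC): [IRQ1] PC=2: IRET -> resume IRQ1 at PC=0 (depth now 1)
Event 12 (EXEC): [IRQ1] PC=0: INC 3 -> ACC=8
Event 13 (INT 0): INT 0 arrives: push (IRQ1, PC=1), enter IRQ0 at PC=0 (depth now 2)
Event 14 (EXEC): [IRQ0] PC=0: DEC 4 -> ACC=4
Event 15 (EXEC): [IRQ0] PC=1: IRET -> resume IRQ1 at PC=1 (depth now 1)
Event 16 (EXEC): [IRQ1] PC=1: INC 3 -> ACC=7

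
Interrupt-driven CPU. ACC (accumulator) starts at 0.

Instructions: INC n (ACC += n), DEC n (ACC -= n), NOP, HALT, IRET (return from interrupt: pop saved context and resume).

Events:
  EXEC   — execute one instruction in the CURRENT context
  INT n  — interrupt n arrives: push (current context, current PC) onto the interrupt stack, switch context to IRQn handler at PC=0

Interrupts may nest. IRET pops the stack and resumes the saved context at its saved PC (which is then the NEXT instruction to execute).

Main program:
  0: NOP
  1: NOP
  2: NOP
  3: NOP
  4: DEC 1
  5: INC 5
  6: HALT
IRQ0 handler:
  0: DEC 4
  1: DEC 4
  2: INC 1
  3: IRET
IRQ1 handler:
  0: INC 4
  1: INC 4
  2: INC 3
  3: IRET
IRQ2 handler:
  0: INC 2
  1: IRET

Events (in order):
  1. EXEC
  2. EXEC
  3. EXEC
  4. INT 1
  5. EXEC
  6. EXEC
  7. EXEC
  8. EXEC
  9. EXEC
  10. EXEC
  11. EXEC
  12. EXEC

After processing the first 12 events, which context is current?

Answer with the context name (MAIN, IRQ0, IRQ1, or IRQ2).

Answer: MAIN

Derivation:
Event 1 (EXEC): [MAIN] PC=0: NOP
Event 2 (EXEC): [MAIN] PC=1: NOP
Event 3 (EXEC): [MAIN] PC=2: NOP
Event 4 (INT 1): INT 1 arrives: push (MAIN, PC=3), enter IRQ1 at PC=0 (depth now 1)
Event 5 (EXEC): [IRQ1] PC=0: INC 4 -> ACC=4
Event 6 (EXEC): [IRQ1] PC=1: INC 4 -> ACC=8
Event 7 (EXEC): [IRQ1] PC=2: INC 3 -> ACC=11
Event 8 (EXEC): [IRQ1] PC=3: IRET -> resume MAIN at PC=3 (depth now 0)
Event 9 (EXEC): [MAIN] PC=3: NOP
Event 10 (EXEC): [MAIN] PC=4: DEC 1 -> ACC=10
Event 11 (EXEC): [MAIN] PC=5: INC 5 -> ACC=15
Event 12 (EXEC): [MAIN] PC=6: HALT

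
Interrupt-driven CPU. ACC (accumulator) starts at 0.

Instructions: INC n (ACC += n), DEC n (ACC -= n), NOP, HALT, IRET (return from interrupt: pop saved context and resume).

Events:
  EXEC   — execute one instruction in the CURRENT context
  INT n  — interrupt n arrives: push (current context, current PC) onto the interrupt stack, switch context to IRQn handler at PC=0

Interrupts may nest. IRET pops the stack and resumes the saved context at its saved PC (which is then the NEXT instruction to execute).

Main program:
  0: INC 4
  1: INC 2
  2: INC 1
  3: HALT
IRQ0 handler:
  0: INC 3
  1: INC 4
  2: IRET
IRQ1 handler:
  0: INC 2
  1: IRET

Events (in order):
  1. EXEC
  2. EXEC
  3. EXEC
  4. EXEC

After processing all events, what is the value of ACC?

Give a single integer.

Answer: 7

Derivation:
Event 1 (EXEC): [MAIN] PC=0: INC 4 -> ACC=4
Event 2 (EXEC): [MAIN] PC=1: INC 2 -> ACC=6
Event 3 (EXEC): [MAIN] PC=2: INC 1 -> ACC=7
Event 4 (EXEC): [MAIN] PC=3: HALT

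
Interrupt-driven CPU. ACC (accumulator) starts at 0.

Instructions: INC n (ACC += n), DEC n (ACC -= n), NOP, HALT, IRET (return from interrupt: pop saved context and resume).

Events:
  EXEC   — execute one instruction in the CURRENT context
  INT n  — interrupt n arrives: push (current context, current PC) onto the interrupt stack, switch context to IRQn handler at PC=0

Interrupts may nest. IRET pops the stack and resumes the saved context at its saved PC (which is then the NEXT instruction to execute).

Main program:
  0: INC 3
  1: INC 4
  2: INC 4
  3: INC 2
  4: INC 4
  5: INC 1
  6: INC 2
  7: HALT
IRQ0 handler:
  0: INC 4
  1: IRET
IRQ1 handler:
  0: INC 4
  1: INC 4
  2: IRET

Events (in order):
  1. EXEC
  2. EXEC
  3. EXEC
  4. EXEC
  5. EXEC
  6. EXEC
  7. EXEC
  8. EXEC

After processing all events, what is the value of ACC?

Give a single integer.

Answer: 20

Derivation:
Event 1 (EXEC): [MAIN] PC=0: INC 3 -> ACC=3
Event 2 (EXEC): [MAIN] PC=1: INC 4 -> ACC=7
Event 3 (EXEC): [MAIN] PC=2: INC 4 -> ACC=11
Event 4 (EXEC): [MAIN] PC=3: INC 2 -> ACC=13
Event 5 (EXEC): [MAIN] PC=4: INC 4 -> ACC=17
Event 6 (EXEC): [MAIN] PC=5: INC 1 -> ACC=18
Event 7 (EXEC): [MAIN] PC=6: INC 2 -> ACC=20
Event 8 (EXEC): [MAIN] PC=7: HALT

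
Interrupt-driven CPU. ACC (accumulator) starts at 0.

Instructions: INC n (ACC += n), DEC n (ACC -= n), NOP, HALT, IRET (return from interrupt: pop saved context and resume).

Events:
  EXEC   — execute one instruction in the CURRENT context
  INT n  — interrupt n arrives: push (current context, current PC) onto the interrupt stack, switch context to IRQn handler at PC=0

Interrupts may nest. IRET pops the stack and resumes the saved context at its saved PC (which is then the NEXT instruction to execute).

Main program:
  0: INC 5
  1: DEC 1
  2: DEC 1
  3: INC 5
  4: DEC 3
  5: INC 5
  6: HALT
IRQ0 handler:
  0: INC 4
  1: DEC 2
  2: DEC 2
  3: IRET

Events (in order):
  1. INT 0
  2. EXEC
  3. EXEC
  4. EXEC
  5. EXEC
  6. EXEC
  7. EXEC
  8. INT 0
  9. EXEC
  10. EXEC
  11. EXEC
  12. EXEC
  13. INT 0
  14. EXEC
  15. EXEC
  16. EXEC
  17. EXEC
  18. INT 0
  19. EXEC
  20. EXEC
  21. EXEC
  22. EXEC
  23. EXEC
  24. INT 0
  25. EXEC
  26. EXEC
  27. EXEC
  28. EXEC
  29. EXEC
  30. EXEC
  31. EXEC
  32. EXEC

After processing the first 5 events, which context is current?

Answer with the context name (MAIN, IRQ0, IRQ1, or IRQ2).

Event 1 (INT 0): INT 0 arrives: push (MAIN, PC=0), enter IRQ0 at PC=0 (depth now 1)
Event 2 (EXEC): [IRQ0] PC=0: INC 4 -> ACC=4
Event 3 (EXEC): [IRQ0] PC=1: DEC 2 -> ACC=2
Event 4 (EXEC): [IRQ0] PC=2: DEC 2 -> ACC=0
Event 5 (EXEC): [IRQ0] PC=3: IRET -> resume MAIN at PC=0 (depth now 0)

Answer: MAIN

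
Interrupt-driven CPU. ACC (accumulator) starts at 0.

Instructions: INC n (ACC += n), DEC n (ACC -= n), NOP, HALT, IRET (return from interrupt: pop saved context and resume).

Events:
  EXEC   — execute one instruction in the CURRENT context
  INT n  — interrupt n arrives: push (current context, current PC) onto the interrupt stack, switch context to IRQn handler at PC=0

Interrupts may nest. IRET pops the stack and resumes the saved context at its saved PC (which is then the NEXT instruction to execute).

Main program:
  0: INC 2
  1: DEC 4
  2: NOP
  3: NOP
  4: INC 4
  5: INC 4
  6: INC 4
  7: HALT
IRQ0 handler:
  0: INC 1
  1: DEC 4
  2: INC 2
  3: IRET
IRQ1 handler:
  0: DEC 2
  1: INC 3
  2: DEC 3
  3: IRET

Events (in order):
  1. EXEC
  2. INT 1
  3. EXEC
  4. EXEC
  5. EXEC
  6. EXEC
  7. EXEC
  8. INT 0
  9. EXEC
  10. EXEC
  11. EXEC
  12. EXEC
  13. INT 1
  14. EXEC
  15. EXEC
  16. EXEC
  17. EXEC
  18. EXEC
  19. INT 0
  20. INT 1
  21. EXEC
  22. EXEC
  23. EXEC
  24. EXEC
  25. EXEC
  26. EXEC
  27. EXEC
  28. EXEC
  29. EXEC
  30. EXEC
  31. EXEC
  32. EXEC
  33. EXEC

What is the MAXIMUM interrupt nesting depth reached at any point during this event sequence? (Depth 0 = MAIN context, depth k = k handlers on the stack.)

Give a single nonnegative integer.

Event 1 (EXEC): [MAIN] PC=0: INC 2 -> ACC=2 [depth=0]
Event 2 (INT 1): INT 1 arrives: push (MAIN, PC=1), enter IRQ1 at PC=0 (depth now 1) [depth=1]
Event 3 (EXEC): [IRQ1] PC=0: DEC 2 -> ACC=0 [depth=1]
Event 4 (EXEC): [IRQ1] PC=1: INC 3 -> ACC=3 [depth=1]
Event 5 (EXEC): [IRQ1] PC=2: DEC 3 -> ACC=0 [depth=1]
Event 6 (EXEC): [IRQ1] PC=3: IRET -> resume MAIN at PC=1 (depth now 0) [depth=0]
Event 7 (EXEC): [MAIN] PC=1: DEC 4 -> ACC=-4 [depth=0]
Event 8 (INT 0): INT 0 arrives: push (MAIN, PC=2), enter IRQ0 at PC=0 (depth now 1) [depth=1]
Event 9 (EXEC): [IRQ0] PC=0: INC 1 -> ACC=-3 [depth=1]
Event 10 (EXEC): [IRQ0] PC=1: DEC 4 -> ACC=-7 [depth=1]
Event 11 (EXEC): [IRQ0] PC=2: INC 2 -> ACC=-5 [depth=1]
Event 12 (EXEC): [IRQ0] PC=3: IRET -> resume MAIN at PC=2 (depth now 0) [depth=0]
Event 13 (INT 1): INT 1 arrives: push (MAIN, PC=2), enter IRQ1 at PC=0 (depth now 1) [depth=1]
Event 14 (EXEC): [IRQ1] PC=0: DEC 2 -> ACC=-7 [depth=1]
Event 15 (EXEC): [IRQ1] PC=1: INC 3 -> ACC=-4 [depth=1]
Event 16 (EXEC): [IRQ1] PC=2: DEC 3 -> ACC=-7 [depth=1]
Event 17 (EXEC): [IRQ1] PC=3: IRET -> resume MAIN at PC=2 (depth now 0) [depth=0]
Event 18 (EXEC): [MAIN] PC=2: NOP [depth=0]
Event 19 (INT 0): INT 0 arrives: push (MAIN, PC=3), enter IRQ0 at PC=0 (depth now 1) [depth=1]
Event 20 (INT 1): INT 1 arrives: push (IRQ0, PC=0), enter IRQ1 at PC=0 (depth now 2) [depth=2]
Event 21 (EXEC): [IRQ1] PC=0: DEC 2 -> ACC=-9 [depth=2]
Event 22 (EXEC): [IRQ1] PC=1: INC 3 -> ACC=-6 [depth=2]
Event 23 (EXEC): [IRQ1] PC=2: DEC 3 -> ACC=-9 [depth=2]
Event 24 (EXEC): [IRQ1] PC=3: IRET -> resume IRQ0 at PC=0 (depth now 1) [depth=1]
Event 25 (EXEC): [IRQ0] PC=0: INC 1 -> ACC=-8 [depth=1]
Event 26 (EXEC): [IRQ0] PC=1: DEC 4 -> ACC=-12 [depth=1]
Event 27 (EXEC): [IRQ0] PC=2: INC 2 -> ACC=-10 [depth=1]
Event 28 (EXEC): [IRQ0] PC=3: IRET -> resume MAIN at PC=3 (depth now 0) [depth=0]
Event 29 (EXEC): [MAIN] PC=3: NOP [depth=0]
Event 30 (EXEC): [MAIN] PC=4: INC 4 -> ACC=-6 [depth=0]
Event 31 (EXEC): [MAIN] PC=5: INC 4 -> ACC=-2 [depth=0]
Event 32 (EXEC): [MAIN] PC=6: INC 4 -> ACC=2 [depth=0]
Event 33 (EXEC): [MAIN] PC=7: HALT [depth=0]
Max depth observed: 2

Answer: 2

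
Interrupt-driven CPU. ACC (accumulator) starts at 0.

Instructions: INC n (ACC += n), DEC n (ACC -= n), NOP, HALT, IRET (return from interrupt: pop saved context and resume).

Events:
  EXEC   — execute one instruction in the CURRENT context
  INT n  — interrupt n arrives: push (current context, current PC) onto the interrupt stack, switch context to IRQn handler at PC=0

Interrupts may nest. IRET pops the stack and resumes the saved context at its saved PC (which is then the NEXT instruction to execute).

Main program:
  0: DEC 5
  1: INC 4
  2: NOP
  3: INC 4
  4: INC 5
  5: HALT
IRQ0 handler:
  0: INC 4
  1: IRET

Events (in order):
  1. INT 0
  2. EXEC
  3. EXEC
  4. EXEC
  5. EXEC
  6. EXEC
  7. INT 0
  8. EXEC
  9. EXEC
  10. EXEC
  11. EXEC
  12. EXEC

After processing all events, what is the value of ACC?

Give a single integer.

Answer: 16

Derivation:
Event 1 (INT 0): INT 0 arrives: push (MAIN, PC=0), enter IRQ0 at PC=0 (depth now 1)
Event 2 (EXEC): [IRQ0] PC=0: INC 4 -> ACC=4
Event 3 (EXEC): [IRQ0] PC=1: IRET -> resume MAIN at PC=0 (depth now 0)
Event 4 (EXEC): [MAIN] PC=0: DEC 5 -> ACC=-1
Event 5 (EXEC): [MAIN] PC=1: INC 4 -> ACC=3
Event 6 (EXEC): [MAIN] PC=2: NOP
Event 7 (INT 0): INT 0 arrives: push (MAIN, PC=3), enter IRQ0 at PC=0 (depth now 1)
Event 8 (EXEC): [IRQ0] PC=0: INC 4 -> ACC=7
Event 9 (EXEC): [IRQ0] PC=1: IRET -> resume MAIN at PC=3 (depth now 0)
Event 10 (EXEC): [MAIN] PC=3: INC 4 -> ACC=11
Event 11 (EXEC): [MAIN] PC=4: INC 5 -> ACC=16
Event 12 (EXEC): [MAIN] PC=5: HALT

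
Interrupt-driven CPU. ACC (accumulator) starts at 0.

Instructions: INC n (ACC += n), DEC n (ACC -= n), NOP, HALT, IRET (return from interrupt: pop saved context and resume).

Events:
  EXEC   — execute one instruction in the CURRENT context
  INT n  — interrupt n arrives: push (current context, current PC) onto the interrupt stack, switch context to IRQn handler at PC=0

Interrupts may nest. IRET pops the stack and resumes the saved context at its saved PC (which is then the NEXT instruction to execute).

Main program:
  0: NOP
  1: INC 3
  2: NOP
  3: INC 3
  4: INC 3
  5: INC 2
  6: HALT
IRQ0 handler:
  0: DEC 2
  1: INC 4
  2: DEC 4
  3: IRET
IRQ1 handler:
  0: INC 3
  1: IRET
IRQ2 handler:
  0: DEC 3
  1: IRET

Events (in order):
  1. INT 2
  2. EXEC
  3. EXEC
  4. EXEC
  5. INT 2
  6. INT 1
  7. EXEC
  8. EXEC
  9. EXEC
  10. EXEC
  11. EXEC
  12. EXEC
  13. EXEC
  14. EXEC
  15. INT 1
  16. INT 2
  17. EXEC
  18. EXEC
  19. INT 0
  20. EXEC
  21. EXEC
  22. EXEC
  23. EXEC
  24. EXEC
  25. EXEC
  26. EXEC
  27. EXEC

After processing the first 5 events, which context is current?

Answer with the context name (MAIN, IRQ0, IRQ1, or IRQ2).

Event 1 (INT 2): INT 2 arrives: push (MAIN, PC=0), enter IRQ2 at PC=0 (depth now 1)
Event 2 (EXEC): [IRQ2] PC=0: DEC 3 -> ACC=-3
Event 3 (EXEC): [IRQ2] PC=1: IRET -> resume MAIN at PC=0 (depth now 0)
Event 4 (EXEC): [MAIN] PC=0: NOP
Event 5 (INT 2): INT 2 arrives: push (MAIN, PC=1), enter IRQ2 at PC=0 (depth now 1)

Answer: IRQ2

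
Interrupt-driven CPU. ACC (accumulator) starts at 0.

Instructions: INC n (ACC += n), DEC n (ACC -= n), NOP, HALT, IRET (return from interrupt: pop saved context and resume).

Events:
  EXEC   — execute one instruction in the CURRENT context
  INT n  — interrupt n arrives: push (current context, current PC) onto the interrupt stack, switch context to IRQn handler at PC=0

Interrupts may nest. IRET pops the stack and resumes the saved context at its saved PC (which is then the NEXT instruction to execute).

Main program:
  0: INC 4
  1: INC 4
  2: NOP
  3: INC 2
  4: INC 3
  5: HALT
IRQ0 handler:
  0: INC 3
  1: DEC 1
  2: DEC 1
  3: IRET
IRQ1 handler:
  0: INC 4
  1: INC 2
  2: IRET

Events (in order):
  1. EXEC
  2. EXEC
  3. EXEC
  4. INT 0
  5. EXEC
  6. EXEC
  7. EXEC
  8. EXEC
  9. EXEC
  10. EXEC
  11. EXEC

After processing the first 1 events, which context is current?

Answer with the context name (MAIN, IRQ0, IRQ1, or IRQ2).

Answer: MAIN

Derivation:
Event 1 (EXEC): [MAIN] PC=0: INC 4 -> ACC=4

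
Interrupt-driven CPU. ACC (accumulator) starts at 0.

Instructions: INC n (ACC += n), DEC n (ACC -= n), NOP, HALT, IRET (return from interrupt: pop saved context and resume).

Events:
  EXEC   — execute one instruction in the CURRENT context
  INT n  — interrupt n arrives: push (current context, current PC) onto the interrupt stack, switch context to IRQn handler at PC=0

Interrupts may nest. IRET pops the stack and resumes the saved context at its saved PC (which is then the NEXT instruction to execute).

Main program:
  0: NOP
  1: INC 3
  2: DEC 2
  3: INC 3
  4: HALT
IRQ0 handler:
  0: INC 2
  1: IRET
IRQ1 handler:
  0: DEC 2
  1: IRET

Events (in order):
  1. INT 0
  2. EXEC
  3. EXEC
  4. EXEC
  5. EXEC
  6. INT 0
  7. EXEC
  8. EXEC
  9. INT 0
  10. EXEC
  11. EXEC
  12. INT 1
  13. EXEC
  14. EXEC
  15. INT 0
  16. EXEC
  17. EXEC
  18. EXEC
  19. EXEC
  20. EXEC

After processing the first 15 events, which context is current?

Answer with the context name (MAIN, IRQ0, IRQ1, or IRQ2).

Event 1 (INT 0): INT 0 arrives: push (MAIN, PC=0), enter IRQ0 at PC=0 (depth now 1)
Event 2 (EXEC): [IRQ0] PC=0: INC 2 -> ACC=2
Event 3 (EXEC): [IRQ0] PC=1: IRET -> resume MAIN at PC=0 (depth now 0)
Event 4 (EXEC): [MAIN] PC=0: NOP
Event 5 (EXEC): [MAIN] PC=1: INC 3 -> ACC=5
Event 6 (INT 0): INT 0 arrives: push (MAIN, PC=2), enter IRQ0 at PC=0 (depth now 1)
Event 7 (EXEC): [IRQ0] PC=0: INC 2 -> ACC=7
Event 8 (EXEC): [IRQ0] PC=1: IRET -> resume MAIN at PC=2 (depth now 0)
Event 9 (INT 0): INT 0 arrives: push (MAIN, PC=2), enter IRQ0 at PC=0 (depth now 1)
Event 10 (EXEC): [IRQ0] PC=0: INC 2 -> ACC=9
Event 11 (EXEC): [IRQ0] PC=1: IRET -> resume MAIN at PC=2 (depth now 0)
Event 12 (INT 1): INT 1 arrives: push (MAIN, PC=2), enter IRQ1 at PC=0 (depth now 1)
Event 13 (EXEC): [IRQ1] PC=0: DEC 2 -> ACC=7
Event 14 (EXEC): [IRQ1] PC=1: IRET -> resume MAIN at PC=2 (depth now 0)
Event 15 (INT 0): INT 0 arrives: push (MAIN, PC=2), enter IRQ0 at PC=0 (depth now 1)

Answer: IRQ0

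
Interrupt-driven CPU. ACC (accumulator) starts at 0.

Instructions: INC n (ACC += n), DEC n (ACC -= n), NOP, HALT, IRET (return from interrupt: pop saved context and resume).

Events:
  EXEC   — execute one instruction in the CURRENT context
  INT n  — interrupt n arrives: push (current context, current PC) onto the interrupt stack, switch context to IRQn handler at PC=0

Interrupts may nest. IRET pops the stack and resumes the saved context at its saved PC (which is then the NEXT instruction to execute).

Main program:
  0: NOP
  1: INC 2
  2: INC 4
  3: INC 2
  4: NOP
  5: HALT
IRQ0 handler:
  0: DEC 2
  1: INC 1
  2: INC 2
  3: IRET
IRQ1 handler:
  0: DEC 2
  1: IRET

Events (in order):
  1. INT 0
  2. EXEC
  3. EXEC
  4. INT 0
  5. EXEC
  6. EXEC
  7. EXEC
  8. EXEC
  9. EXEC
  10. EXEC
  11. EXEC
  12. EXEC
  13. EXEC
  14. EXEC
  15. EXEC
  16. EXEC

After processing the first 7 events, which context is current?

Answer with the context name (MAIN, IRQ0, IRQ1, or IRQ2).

Answer: IRQ0

Derivation:
Event 1 (INT 0): INT 0 arrives: push (MAIN, PC=0), enter IRQ0 at PC=0 (depth now 1)
Event 2 (EXEC): [IRQ0] PC=0: DEC 2 -> ACC=-2
Event 3 (EXEC): [IRQ0] PC=1: INC 1 -> ACC=-1
Event 4 (INT 0): INT 0 arrives: push (IRQ0, PC=2), enter IRQ0 at PC=0 (depth now 2)
Event 5 (EXEC): [IRQ0] PC=0: DEC 2 -> ACC=-3
Event 6 (EXEC): [IRQ0] PC=1: INC 1 -> ACC=-2
Event 7 (EXEC): [IRQ0] PC=2: INC 2 -> ACC=0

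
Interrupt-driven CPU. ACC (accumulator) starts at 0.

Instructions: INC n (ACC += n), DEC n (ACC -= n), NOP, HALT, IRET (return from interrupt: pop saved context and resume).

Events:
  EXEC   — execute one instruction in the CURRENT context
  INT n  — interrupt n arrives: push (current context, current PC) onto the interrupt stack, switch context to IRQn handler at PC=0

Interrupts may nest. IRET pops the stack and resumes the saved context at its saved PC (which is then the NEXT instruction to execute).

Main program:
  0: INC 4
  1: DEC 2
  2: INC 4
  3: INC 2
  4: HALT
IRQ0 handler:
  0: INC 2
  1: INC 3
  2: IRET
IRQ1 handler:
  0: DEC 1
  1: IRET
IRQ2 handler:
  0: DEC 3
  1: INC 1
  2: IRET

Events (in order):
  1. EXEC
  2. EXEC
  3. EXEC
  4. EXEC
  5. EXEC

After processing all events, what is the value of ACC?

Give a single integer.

Event 1 (EXEC): [MAIN] PC=0: INC 4 -> ACC=4
Event 2 (EXEC): [MAIN] PC=1: DEC 2 -> ACC=2
Event 3 (EXEC): [MAIN] PC=2: INC 4 -> ACC=6
Event 4 (EXEC): [MAIN] PC=3: INC 2 -> ACC=8
Event 5 (EXEC): [MAIN] PC=4: HALT

Answer: 8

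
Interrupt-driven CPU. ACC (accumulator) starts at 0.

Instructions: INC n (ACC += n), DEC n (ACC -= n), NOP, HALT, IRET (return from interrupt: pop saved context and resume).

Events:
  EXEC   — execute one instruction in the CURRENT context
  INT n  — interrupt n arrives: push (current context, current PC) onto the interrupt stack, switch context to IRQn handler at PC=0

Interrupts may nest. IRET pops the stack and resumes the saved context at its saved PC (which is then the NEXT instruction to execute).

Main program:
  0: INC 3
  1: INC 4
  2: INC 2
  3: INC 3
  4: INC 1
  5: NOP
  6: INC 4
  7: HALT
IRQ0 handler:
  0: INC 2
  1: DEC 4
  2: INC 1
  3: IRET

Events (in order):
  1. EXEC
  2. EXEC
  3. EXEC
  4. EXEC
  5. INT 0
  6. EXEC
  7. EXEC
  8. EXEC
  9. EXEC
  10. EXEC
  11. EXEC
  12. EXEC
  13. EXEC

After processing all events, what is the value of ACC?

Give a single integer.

Answer: 16

Derivation:
Event 1 (EXEC): [MAIN] PC=0: INC 3 -> ACC=3
Event 2 (EXEC): [MAIN] PC=1: INC 4 -> ACC=7
Event 3 (EXEC): [MAIN] PC=2: INC 2 -> ACC=9
Event 4 (EXEC): [MAIN] PC=3: INC 3 -> ACC=12
Event 5 (INT 0): INT 0 arrives: push (MAIN, PC=4), enter IRQ0 at PC=0 (depth now 1)
Event 6 (EXEC): [IRQ0] PC=0: INC 2 -> ACC=14
Event 7 (EXEC): [IRQ0] PC=1: DEC 4 -> ACC=10
Event 8 (EXEC): [IRQ0] PC=2: INC 1 -> ACC=11
Event 9 (EXEC): [IRQ0] PC=3: IRET -> resume MAIN at PC=4 (depth now 0)
Event 10 (EXEC): [MAIN] PC=4: INC 1 -> ACC=12
Event 11 (EXEC): [MAIN] PC=5: NOP
Event 12 (EXEC): [MAIN] PC=6: INC 4 -> ACC=16
Event 13 (EXEC): [MAIN] PC=7: HALT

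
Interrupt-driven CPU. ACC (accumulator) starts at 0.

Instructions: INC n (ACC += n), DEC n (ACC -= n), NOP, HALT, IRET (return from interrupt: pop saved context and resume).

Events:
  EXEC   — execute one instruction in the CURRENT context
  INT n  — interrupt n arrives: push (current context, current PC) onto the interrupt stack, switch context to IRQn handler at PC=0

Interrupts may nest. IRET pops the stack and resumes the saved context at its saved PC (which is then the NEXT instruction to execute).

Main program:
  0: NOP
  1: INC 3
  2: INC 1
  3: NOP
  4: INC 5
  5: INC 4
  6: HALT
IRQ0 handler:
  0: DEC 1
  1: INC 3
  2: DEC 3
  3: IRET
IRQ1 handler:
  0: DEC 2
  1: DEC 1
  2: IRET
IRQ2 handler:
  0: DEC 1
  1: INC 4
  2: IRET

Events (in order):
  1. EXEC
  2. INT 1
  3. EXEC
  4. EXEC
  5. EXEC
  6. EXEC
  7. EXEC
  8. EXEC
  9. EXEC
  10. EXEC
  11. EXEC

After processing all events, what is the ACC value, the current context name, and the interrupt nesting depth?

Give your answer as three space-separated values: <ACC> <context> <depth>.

Answer: 10 MAIN 0

Derivation:
Event 1 (EXEC): [MAIN] PC=0: NOP
Event 2 (INT 1): INT 1 arrives: push (MAIN, PC=1), enter IRQ1 at PC=0 (depth now 1)
Event 3 (EXEC): [IRQ1] PC=0: DEC 2 -> ACC=-2
Event 4 (EXEC): [IRQ1] PC=1: DEC 1 -> ACC=-3
Event 5 (EXEC): [IRQ1] PC=2: IRET -> resume MAIN at PC=1 (depth now 0)
Event 6 (EXEC): [MAIN] PC=1: INC 3 -> ACC=0
Event 7 (EXEC): [MAIN] PC=2: INC 1 -> ACC=1
Event 8 (EXEC): [MAIN] PC=3: NOP
Event 9 (EXEC): [MAIN] PC=4: INC 5 -> ACC=6
Event 10 (EXEC): [MAIN] PC=5: INC 4 -> ACC=10
Event 11 (EXEC): [MAIN] PC=6: HALT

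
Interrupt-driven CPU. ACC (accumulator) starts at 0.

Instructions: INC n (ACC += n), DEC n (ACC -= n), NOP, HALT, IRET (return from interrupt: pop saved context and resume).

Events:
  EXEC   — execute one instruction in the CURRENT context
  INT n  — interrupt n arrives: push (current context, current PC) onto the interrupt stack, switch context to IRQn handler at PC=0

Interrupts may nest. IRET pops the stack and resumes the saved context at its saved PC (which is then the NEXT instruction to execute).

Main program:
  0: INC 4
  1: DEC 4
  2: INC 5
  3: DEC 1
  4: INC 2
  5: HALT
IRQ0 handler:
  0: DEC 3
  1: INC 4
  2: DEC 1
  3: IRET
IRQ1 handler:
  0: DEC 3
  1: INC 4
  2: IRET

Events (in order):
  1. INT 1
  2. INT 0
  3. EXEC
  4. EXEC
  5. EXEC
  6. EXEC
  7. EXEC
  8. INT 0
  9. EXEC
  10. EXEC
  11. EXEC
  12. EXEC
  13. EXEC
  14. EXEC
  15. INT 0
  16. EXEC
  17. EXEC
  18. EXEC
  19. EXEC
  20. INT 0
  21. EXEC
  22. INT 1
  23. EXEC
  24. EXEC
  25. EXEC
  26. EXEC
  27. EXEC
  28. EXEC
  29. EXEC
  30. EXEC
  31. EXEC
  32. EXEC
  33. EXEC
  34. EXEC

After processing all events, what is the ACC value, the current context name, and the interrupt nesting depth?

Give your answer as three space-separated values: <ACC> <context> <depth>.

Event 1 (INT 1): INT 1 arrives: push (MAIN, PC=0), enter IRQ1 at PC=0 (depth now 1)
Event 2 (INT 0): INT 0 arrives: push (IRQ1, PC=0), enter IRQ0 at PC=0 (depth now 2)
Event 3 (EXEC): [IRQ0] PC=0: DEC 3 -> ACC=-3
Event 4 (EXEC): [IRQ0] PC=1: INC 4 -> ACC=1
Event 5 (EXEC): [IRQ0] PC=2: DEC 1 -> ACC=0
Event 6 (EXEC): [IRQ0] PC=3: IRET -> resume IRQ1 at PC=0 (depth now 1)
Event 7 (EXEC): [IRQ1] PC=0: DEC 3 -> ACC=-3
Event 8 (INT 0): INT 0 arrives: push (IRQ1, PC=1), enter IRQ0 at PC=0 (depth now 2)
Event 9 (EXEC): [IRQ0] PC=0: DEC 3 -> ACC=-6
Event 10 (EXEC): [IRQ0] PC=1: INC 4 -> ACC=-2
Event 11 (EXEC): [IRQ0] PC=2: DEC 1 -> ACC=-3
Event 12 (EXEC): [IRQ0] PC=3: IRET -> resume IRQ1 at PC=1 (depth now 1)
Event 13 (EXEC): [IRQ1] PC=1: INC 4 -> ACC=1
Event 14 (EXEC): [IRQ1] PC=2: IRET -> resume MAIN at PC=0 (depth now 0)
Event 15 (INT 0): INT 0 arrives: push (MAIN, PC=0), enter IRQ0 at PC=0 (depth now 1)
Event 16 (EXEC): [IRQ0] PC=0: DEC 3 -> ACC=-2
Event 17 (EXEC): [IRQ0] PC=1: INC 4 -> ACC=2
Event 18 (EXEC): [IRQ0] PC=2: DEC 1 -> ACC=1
Event 19 (EXEC): [IRQ0] PC=3: IRET -> resume MAIN at PC=0 (depth now 0)
Event 20 (INT 0): INT 0 arrives: push (MAIN, PC=0), enter IRQ0 at PC=0 (depth now 1)
Event 21 (EXEC): [IRQ0] PC=0: DEC 3 -> ACC=-2
Event 22 (INT 1): INT 1 arrives: push (IRQ0, PC=1), enter IRQ1 at PC=0 (depth now 2)
Event 23 (EXEC): [IRQ1] PC=0: DEC 3 -> ACC=-5
Event 24 (EXEC): [IRQ1] PC=1: INC 4 -> ACC=-1
Event 25 (EXEC): [IRQ1] PC=2: IRET -> resume IRQ0 at PC=1 (depth now 1)
Event 26 (EXEC): [IRQ0] PC=1: INC 4 -> ACC=3
Event 27 (EXEC): [IRQ0] PC=2: DEC 1 -> ACC=2
Event 28 (EXEC): [IRQ0] PC=3: IRET -> resume MAIN at PC=0 (depth now 0)
Event 29 (EXEC): [MAIN] PC=0: INC 4 -> ACC=6
Event 30 (EXEC): [MAIN] PC=1: DEC 4 -> ACC=2
Event 31 (EXEC): [MAIN] PC=2: INC 5 -> ACC=7
Event 32 (EXEC): [MAIN] PC=3: DEC 1 -> ACC=6
Event 33 (EXEC): [MAIN] PC=4: INC 2 -> ACC=8
Event 34 (EXEC): [MAIN] PC=5: HALT

Answer: 8 MAIN 0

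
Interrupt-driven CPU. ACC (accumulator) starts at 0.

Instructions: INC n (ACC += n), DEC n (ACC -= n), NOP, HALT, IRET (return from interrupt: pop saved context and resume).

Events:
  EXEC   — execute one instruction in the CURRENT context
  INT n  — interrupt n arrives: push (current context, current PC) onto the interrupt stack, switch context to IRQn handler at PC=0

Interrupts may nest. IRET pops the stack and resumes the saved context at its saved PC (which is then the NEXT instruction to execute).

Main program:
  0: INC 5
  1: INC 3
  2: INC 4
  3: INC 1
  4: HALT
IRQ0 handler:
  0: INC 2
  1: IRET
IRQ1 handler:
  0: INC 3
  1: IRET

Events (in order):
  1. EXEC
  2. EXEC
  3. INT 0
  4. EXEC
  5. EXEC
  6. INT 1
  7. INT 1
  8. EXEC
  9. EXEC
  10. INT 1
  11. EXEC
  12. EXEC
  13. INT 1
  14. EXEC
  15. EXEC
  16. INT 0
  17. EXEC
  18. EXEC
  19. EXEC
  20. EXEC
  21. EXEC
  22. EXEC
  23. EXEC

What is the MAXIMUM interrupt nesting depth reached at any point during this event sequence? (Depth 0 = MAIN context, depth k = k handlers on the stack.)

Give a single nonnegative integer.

Event 1 (EXEC): [MAIN] PC=0: INC 5 -> ACC=5 [depth=0]
Event 2 (EXEC): [MAIN] PC=1: INC 3 -> ACC=8 [depth=0]
Event 3 (INT 0): INT 0 arrives: push (MAIN, PC=2), enter IRQ0 at PC=0 (depth now 1) [depth=1]
Event 4 (EXEC): [IRQ0] PC=0: INC 2 -> ACC=10 [depth=1]
Event 5 (EXEC): [IRQ0] PC=1: IRET -> resume MAIN at PC=2 (depth now 0) [depth=0]
Event 6 (INT 1): INT 1 arrives: push (MAIN, PC=2), enter IRQ1 at PC=0 (depth now 1) [depth=1]
Event 7 (INT 1): INT 1 arrives: push (IRQ1, PC=0), enter IRQ1 at PC=0 (depth now 2) [depth=2]
Event 8 (EXEC): [IRQ1] PC=0: INC 3 -> ACC=13 [depth=2]
Event 9 (EXEC): [IRQ1] PC=1: IRET -> resume IRQ1 at PC=0 (depth now 1) [depth=1]
Event 10 (INT 1): INT 1 arrives: push (IRQ1, PC=0), enter IRQ1 at PC=0 (depth now 2) [depth=2]
Event 11 (EXEC): [IRQ1] PC=0: INC 3 -> ACC=16 [depth=2]
Event 12 (EXEC): [IRQ1] PC=1: IRET -> resume IRQ1 at PC=0 (depth now 1) [depth=1]
Event 13 (INT 1): INT 1 arrives: push (IRQ1, PC=0), enter IRQ1 at PC=0 (depth now 2) [depth=2]
Event 14 (EXEC): [IRQ1] PC=0: INC 3 -> ACC=19 [depth=2]
Event 15 (EXEC): [IRQ1] PC=1: IRET -> resume IRQ1 at PC=0 (depth now 1) [depth=1]
Event 16 (INT 0): INT 0 arrives: push (IRQ1, PC=0), enter IRQ0 at PC=0 (depth now 2) [depth=2]
Event 17 (EXEC): [IRQ0] PC=0: INC 2 -> ACC=21 [depth=2]
Event 18 (EXEC): [IRQ0] PC=1: IRET -> resume IRQ1 at PC=0 (depth now 1) [depth=1]
Event 19 (EXEC): [IRQ1] PC=0: INC 3 -> ACC=24 [depth=1]
Event 20 (EXEC): [IRQ1] PC=1: IRET -> resume MAIN at PC=2 (depth now 0) [depth=0]
Event 21 (EXEC): [MAIN] PC=2: INC 4 -> ACC=28 [depth=0]
Event 22 (EXEC): [MAIN] PC=3: INC 1 -> ACC=29 [depth=0]
Event 23 (EXEC): [MAIN] PC=4: HALT [depth=0]
Max depth observed: 2

Answer: 2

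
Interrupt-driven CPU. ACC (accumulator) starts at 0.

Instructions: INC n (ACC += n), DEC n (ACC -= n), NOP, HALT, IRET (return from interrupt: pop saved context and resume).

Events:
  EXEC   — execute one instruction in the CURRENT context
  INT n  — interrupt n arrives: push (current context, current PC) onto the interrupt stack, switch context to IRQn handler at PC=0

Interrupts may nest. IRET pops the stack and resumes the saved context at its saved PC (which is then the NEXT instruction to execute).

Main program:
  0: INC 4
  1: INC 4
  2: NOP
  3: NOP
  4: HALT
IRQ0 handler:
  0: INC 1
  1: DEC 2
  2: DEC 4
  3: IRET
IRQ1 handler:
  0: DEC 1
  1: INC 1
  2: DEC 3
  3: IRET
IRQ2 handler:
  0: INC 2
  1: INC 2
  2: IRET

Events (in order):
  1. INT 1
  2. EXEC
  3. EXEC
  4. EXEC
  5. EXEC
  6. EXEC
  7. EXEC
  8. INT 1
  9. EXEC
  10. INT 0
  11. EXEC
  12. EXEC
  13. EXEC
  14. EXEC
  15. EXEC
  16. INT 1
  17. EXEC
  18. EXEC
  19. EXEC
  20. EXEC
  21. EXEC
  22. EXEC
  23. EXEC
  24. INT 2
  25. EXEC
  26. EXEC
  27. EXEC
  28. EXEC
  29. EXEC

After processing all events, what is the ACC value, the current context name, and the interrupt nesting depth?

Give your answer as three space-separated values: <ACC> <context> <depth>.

Answer: -2 MAIN 0

Derivation:
Event 1 (INT 1): INT 1 arrives: push (MAIN, PC=0), enter IRQ1 at PC=0 (depth now 1)
Event 2 (EXEC): [IRQ1] PC=0: DEC 1 -> ACC=-1
Event 3 (EXEC): [IRQ1] PC=1: INC 1 -> ACC=0
Event 4 (EXEC): [IRQ1] PC=2: DEC 3 -> ACC=-3
Event 5 (EXEC): [IRQ1] PC=3: IRET -> resume MAIN at PC=0 (depth now 0)
Event 6 (EXEC): [MAIN] PC=0: INC 4 -> ACC=1
Event 7 (EXEC): [MAIN] PC=1: INC 4 -> ACC=5
Event 8 (INT 1): INT 1 arrives: push (MAIN, PC=2), enter IRQ1 at PC=0 (depth now 1)
Event 9 (EXEC): [IRQ1] PC=0: DEC 1 -> ACC=4
Event 10 (INT 0): INT 0 arrives: push (IRQ1, PC=1), enter IRQ0 at PC=0 (depth now 2)
Event 11 (EXEC): [IRQ0] PC=0: INC 1 -> ACC=5
Event 12 (EXEC): [IRQ0] PC=1: DEC 2 -> ACC=3
Event 13 (EXEC): [IRQ0] PC=2: DEC 4 -> ACC=-1
Event 14 (EXEC): [IRQ0] PC=3: IRET -> resume IRQ1 at PC=1 (depth now 1)
Event 15 (EXEC): [IRQ1] PC=1: INC 1 -> ACC=0
Event 16 (INT 1): INT 1 arrives: push (IRQ1, PC=2), enter IRQ1 at PC=0 (depth now 2)
Event 17 (EXEC): [IRQ1] PC=0: DEC 1 -> ACC=-1
Event 18 (EXEC): [IRQ1] PC=1: INC 1 -> ACC=0
Event 19 (EXEC): [IRQ1] PC=2: DEC 3 -> ACC=-3
Event 20 (EXEC): [IRQ1] PC=3: IRET -> resume IRQ1 at PC=2 (depth now 1)
Event 21 (EXEC): [IRQ1] PC=2: DEC 3 -> ACC=-6
Event 22 (EXEC): [IRQ1] PC=3: IRET -> resume MAIN at PC=2 (depth now 0)
Event 23 (EXEC): [MAIN] PC=2: NOP
Event 24 (INT 2): INT 2 arrives: push (MAIN, PC=3), enter IRQ2 at PC=0 (depth now 1)
Event 25 (EXEC): [IRQ2] PC=0: INC 2 -> ACC=-4
Event 26 (EXEC): [IRQ2] PC=1: INC 2 -> ACC=-2
Event 27 (EXEC): [IRQ2] PC=2: IRET -> resume MAIN at PC=3 (depth now 0)
Event 28 (EXEC): [MAIN] PC=3: NOP
Event 29 (EXEC): [MAIN] PC=4: HALT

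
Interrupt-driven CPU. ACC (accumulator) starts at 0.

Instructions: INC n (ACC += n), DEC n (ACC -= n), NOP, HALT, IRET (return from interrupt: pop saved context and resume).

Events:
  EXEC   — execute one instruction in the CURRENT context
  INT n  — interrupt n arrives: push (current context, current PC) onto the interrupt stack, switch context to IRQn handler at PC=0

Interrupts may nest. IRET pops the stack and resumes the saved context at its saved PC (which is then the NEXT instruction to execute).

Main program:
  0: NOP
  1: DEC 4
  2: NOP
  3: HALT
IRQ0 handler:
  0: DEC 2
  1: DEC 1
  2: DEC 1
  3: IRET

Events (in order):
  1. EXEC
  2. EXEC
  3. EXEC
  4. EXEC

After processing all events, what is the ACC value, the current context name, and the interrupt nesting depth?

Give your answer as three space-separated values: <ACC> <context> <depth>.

Event 1 (EXEC): [MAIN] PC=0: NOP
Event 2 (EXEC): [MAIN] PC=1: DEC 4 -> ACC=-4
Event 3 (EXEC): [MAIN] PC=2: NOP
Event 4 (EXEC): [MAIN] PC=3: HALT

Answer: -4 MAIN 0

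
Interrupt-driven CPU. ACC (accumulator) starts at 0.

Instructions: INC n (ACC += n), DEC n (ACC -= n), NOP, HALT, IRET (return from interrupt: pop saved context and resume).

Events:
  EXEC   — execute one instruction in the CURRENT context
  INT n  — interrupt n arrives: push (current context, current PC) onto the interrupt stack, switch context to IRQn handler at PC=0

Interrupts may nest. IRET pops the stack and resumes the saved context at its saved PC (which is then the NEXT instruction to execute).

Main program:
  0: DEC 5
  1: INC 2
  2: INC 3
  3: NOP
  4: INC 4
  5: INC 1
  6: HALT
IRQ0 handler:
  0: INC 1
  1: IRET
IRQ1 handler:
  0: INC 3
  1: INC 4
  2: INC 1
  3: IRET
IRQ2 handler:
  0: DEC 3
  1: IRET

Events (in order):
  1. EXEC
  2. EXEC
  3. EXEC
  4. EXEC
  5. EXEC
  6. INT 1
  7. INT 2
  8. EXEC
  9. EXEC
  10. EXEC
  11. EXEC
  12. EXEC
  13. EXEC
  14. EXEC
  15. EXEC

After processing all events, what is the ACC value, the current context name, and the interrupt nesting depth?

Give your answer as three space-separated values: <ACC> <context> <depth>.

Event 1 (EXEC): [MAIN] PC=0: DEC 5 -> ACC=-5
Event 2 (EXEC): [MAIN] PC=1: INC 2 -> ACC=-3
Event 3 (EXEC): [MAIN] PC=2: INC 3 -> ACC=0
Event 4 (EXEC): [MAIN] PC=3: NOP
Event 5 (EXEC): [MAIN] PC=4: INC 4 -> ACC=4
Event 6 (INT 1): INT 1 arrives: push (MAIN, PC=5), enter IRQ1 at PC=0 (depth now 1)
Event 7 (INT 2): INT 2 arrives: push (IRQ1, PC=0), enter IRQ2 at PC=0 (depth now 2)
Event 8 (EXEC): [IRQ2] PC=0: DEC 3 -> ACC=1
Event 9 (EXEC): [IRQ2] PC=1: IRET -> resume IRQ1 at PC=0 (depth now 1)
Event 10 (EXEC): [IRQ1] PC=0: INC 3 -> ACC=4
Event 11 (EXEC): [IRQ1] PC=1: INC 4 -> ACC=8
Event 12 (EXEC): [IRQ1] PC=2: INC 1 -> ACC=9
Event 13 (EXEC): [IRQ1] PC=3: IRET -> resume MAIN at PC=5 (depth now 0)
Event 14 (EXEC): [MAIN] PC=5: INC 1 -> ACC=10
Event 15 (EXEC): [MAIN] PC=6: HALT

Answer: 10 MAIN 0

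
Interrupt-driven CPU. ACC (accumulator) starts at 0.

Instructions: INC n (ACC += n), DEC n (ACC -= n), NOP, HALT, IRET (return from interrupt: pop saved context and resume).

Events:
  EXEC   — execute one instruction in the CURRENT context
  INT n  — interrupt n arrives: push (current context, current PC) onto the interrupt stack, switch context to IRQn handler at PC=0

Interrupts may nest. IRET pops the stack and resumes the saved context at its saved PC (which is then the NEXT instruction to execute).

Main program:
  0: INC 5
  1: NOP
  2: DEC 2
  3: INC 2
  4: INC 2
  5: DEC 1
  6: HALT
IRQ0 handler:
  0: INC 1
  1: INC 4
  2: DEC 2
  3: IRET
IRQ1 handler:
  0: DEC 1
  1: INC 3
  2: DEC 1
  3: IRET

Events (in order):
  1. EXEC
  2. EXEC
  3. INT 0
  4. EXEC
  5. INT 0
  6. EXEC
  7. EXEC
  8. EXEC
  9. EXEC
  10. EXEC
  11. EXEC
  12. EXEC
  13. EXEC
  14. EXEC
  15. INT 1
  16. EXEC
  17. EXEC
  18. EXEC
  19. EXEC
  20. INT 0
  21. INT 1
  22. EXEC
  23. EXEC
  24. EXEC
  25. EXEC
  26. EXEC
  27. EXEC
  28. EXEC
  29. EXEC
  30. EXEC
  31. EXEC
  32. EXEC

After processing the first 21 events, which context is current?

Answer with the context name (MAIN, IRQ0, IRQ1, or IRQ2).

Event 1 (EXEC): [MAIN] PC=0: INC 5 -> ACC=5
Event 2 (EXEC): [MAIN] PC=1: NOP
Event 3 (INT 0): INT 0 arrives: push (MAIN, PC=2), enter IRQ0 at PC=0 (depth now 1)
Event 4 (EXEC): [IRQ0] PC=0: INC 1 -> ACC=6
Event 5 (INT 0): INT 0 arrives: push (IRQ0, PC=1), enter IRQ0 at PC=0 (depth now 2)
Event 6 (EXEC): [IRQ0] PC=0: INC 1 -> ACC=7
Event 7 (EXEC): [IRQ0] PC=1: INC 4 -> ACC=11
Event 8 (EXEC): [IRQ0] PC=2: DEC 2 -> ACC=9
Event 9 (EXEC): [IRQ0] PC=3: IRET -> resume IRQ0 at PC=1 (depth now 1)
Event 10 (EXEC): [IRQ0] PC=1: INC 4 -> ACC=13
Event 11 (EXEC): [IRQ0] PC=2: DEC 2 -> ACC=11
Event 12 (EXEC): [IRQ0] PC=3: IRET -> resume MAIN at PC=2 (depth now 0)
Event 13 (EXEC): [MAIN] PC=2: DEC 2 -> ACC=9
Event 14 (EXEC): [MAIN] PC=3: INC 2 -> ACC=11
Event 15 (INT 1): INT 1 arrives: push (MAIN, PC=4), enter IRQ1 at PC=0 (depth now 1)
Event 16 (EXEC): [IRQ1] PC=0: DEC 1 -> ACC=10
Event 17 (EXEC): [IRQ1] PC=1: INC 3 -> ACC=13
Event 18 (EXEC): [IRQ1] PC=2: DEC 1 -> ACC=12
Event 19 (EXEC): [IRQ1] PC=3: IRET -> resume MAIN at PC=4 (depth now 0)
Event 20 (INT 0): INT 0 arrives: push (MAIN, PC=4), enter IRQ0 at PC=0 (depth now 1)
Event 21 (INT 1): INT 1 arrives: push (IRQ0, PC=0), enter IRQ1 at PC=0 (depth now 2)

Answer: IRQ1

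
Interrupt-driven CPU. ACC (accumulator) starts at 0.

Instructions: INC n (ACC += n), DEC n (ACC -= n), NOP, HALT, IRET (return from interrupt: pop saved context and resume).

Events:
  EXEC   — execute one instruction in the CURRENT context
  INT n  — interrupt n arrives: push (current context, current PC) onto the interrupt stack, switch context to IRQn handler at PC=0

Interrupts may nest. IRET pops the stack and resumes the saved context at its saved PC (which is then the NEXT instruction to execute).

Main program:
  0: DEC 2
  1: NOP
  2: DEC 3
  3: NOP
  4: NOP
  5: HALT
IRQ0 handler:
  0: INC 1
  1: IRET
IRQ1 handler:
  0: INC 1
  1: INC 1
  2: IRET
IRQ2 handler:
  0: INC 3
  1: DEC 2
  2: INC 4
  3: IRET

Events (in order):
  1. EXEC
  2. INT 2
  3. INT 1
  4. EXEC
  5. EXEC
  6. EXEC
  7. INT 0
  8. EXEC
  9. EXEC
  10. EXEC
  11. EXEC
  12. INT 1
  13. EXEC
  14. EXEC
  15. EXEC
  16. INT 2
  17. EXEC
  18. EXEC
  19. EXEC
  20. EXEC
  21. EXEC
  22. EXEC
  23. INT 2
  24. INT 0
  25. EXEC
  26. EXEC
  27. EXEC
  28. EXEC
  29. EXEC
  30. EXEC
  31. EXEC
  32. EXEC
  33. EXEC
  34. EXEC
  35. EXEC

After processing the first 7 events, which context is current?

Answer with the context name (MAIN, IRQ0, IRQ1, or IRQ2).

Event 1 (EXEC): [MAIN] PC=0: DEC 2 -> ACC=-2
Event 2 (INT 2): INT 2 arrives: push (MAIN, PC=1), enter IRQ2 at PC=0 (depth now 1)
Event 3 (INT 1): INT 1 arrives: push (IRQ2, PC=0), enter IRQ1 at PC=0 (depth now 2)
Event 4 (EXEC): [IRQ1] PC=0: INC 1 -> ACC=-1
Event 5 (EXEC): [IRQ1] PC=1: INC 1 -> ACC=0
Event 6 (EXEC): [IRQ1] PC=2: IRET -> resume IRQ2 at PC=0 (depth now 1)
Event 7 (INT 0): INT 0 arrives: push (IRQ2, PC=0), enter IRQ0 at PC=0 (depth now 2)

Answer: IRQ0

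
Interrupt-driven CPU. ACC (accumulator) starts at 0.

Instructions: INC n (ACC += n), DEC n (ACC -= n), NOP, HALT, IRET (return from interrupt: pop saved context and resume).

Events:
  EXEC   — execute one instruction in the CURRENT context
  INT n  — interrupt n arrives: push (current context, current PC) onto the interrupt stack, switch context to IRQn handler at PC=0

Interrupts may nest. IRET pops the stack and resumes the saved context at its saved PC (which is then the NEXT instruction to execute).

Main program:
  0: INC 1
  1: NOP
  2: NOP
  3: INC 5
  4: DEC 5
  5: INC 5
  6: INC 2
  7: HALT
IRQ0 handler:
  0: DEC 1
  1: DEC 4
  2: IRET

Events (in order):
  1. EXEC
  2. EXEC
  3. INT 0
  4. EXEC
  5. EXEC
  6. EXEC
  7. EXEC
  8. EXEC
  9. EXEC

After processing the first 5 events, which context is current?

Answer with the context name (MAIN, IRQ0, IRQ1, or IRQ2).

Event 1 (EXEC): [MAIN] PC=0: INC 1 -> ACC=1
Event 2 (EXEC): [MAIN] PC=1: NOP
Event 3 (INT 0): INT 0 arrives: push (MAIN, PC=2), enter IRQ0 at PC=0 (depth now 1)
Event 4 (EXEC): [IRQ0] PC=0: DEC 1 -> ACC=0
Event 5 (EXEC): [IRQ0] PC=1: DEC 4 -> ACC=-4

Answer: IRQ0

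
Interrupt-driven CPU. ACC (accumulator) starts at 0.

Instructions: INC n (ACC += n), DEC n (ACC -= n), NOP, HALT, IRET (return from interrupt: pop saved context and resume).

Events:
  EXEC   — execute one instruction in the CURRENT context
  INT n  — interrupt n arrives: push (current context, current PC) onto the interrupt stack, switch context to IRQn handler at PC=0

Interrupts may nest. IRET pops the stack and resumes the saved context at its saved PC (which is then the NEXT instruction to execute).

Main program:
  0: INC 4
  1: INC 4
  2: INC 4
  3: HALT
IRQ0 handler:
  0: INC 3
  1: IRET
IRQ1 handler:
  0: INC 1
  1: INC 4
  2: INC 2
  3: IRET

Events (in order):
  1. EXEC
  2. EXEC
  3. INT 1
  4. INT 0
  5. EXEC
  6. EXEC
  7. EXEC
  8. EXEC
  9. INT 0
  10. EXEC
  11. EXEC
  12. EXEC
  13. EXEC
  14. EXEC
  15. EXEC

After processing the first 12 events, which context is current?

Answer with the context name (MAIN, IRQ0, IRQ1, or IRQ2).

Answer: IRQ1

Derivation:
Event 1 (EXEC): [MAIN] PC=0: INC 4 -> ACC=4
Event 2 (EXEC): [MAIN] PC=1: INC 4 -> ACC=8
Event 3 (INT 1): INT 1 arrives: push (MAIN, PC=2), enter IRQ1 at PC=0 (depth now 1)
Event 4 (INT 0): INT 0 arrives: push (IRQ1, PC=0), enter IRQ0 at PC=0 (depth now 2)
Event 5 (EXEC): [IRQ0] PC=0: INC 3 -> ACC=11
Event 6 (EXEC): [IRQ0] PC=1: IRET -> resume IRQ1 at PC=0 (depth now 1)
Event 7 (EXEC): [IRQ1] PC=0: INC 1 -> ACC=12
Event 8 (EXEC): [IRQ1] PC=1: INC 4 -> ACC=16
Event 9 (INT 0): INT 0 arrives: push (IRQ1, PC=2), enter IRQ0 at PC=0 (depth now 2)
Event 10 (EXEC): [IRQ0] PC=0: INC 3 -> ACC=19
Event 11 (EXEC): [IRQ0] PC=1: IRET -> resume IRQ1 at PC=2 (depth now 1)
Event 12 (EXEC): [IRQ1] PC=2: INC 2 -> ACC=21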